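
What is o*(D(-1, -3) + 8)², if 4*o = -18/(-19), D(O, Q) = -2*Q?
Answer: 882/19 ≈ 46.421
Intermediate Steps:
o = 9/38 (o = (-18/(-19))/4 = (-18*(-1/19))/4 = (¼)*(18/19) = 9/38 ≈ 0.23684)
o*(D(-1, -3) + 8)² = 9*(-2*(-3) + 8)²/38 = 9*(6 + 8)²/38 = (9/38)*14² = (9/38)*196 = 882/19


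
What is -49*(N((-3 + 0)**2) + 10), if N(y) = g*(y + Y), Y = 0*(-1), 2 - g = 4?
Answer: 392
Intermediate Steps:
g = -2 (g = 2 - 1*4 = 2 - 4 = -2)
Y = 0
N(y) = -2*y (N(y) = -2*(y + 0) = -2*y)
-49*(N((-3 + 0)**2) + 10) = -49*(-2*(-3 + 0)**2 + 10) = -49*(-2*(-3)**2 + 10) = -49*(-2*9 + 10) = -49*(-18 + 10) = -49*(-8) = 392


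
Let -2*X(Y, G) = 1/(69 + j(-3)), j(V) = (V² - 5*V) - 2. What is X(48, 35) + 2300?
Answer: 418599/182 ≈ 2300.0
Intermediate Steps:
j(V) = -2 + V² - 5*V
X(Y, G) = -1/182 (X(Y, G) = -1/(2*(69 + (-2 + (-3)² - 5*(-3)))) = -1/(2*(69 + (-2 + 9 + 15))) = -1/(2*(69 + 22)) = -½/91 = -½*1/91 = -1/182)
X(48, 35) + 2300 = -1/182 + 2300 = 418599/182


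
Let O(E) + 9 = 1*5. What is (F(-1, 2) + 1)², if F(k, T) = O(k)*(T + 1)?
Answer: 121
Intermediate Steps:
O(E) = -4 (O(E) = -9 + 1*5 = -9 + 5 = -4)
F(k, T) = -4 - 4*T (F(k, T) = -4*(T + 1) = -4*(1 + T) = -4 - 4*T)
(F(-1, 2) + 1)² = ((-4 - 4*2) + 1)² = ((-4 - 8) + 1)² = (-12 + 1)² = (-11)² = 121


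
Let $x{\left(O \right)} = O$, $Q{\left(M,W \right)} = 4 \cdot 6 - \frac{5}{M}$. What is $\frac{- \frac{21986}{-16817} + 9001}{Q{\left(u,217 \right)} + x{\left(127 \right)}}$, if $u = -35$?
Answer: $\frac{1059742621}{17792386} \approx 59.562$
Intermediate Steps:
$Q{\left(M,W \right)} = 24 - \frac{5}{M}$
$\frac{- \frac{21986}{-16817} + 9001}{Q{\left(u,217 \right)} + x{\left(127 \right)}} = \frac{- \frac{21986}{-16817} + 9001}{\left(24 - \frac{5}{-35}\right) + 127} = \frac{\left(-21986\right) \left(- \frac{1}{16817}\right) + 9001}{\left(24 - - \frac{1}{7}\right) + 127} = \frac{\frac{21986}{16817} + 9001}{\left(24 + \frac{1}{7}\right) + 127} = \frac{151391803}{16817 \left(\frac{169}{7} + 127\right)} = \frac{151391803}{16817 \cdot \frac{1058}{7}} = \frac{151391803}{16817} \cdot \frac{7}{1058} = \frac{1059742621}{17792386}$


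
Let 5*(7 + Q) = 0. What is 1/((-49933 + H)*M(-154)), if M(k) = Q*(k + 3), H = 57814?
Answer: 1/8330217 ≈ 1.2004e-7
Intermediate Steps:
Q = -7 (Q = -7 + (1/5)*0 = -7 + 0 = -7)
M(k) = -21 - 7*k (M(k) = -7*(k + 3) = -7*(3 + k) = -21 - 7*k)
1/((-49933 + H)*M(-154)) = 1/((-49933 + 57814)*(-21 - 7*(-154))) = 1/(7881*(-21 + 1078)) = (1/7881)/1057 = (1/7881)*(1/1057) = 1/8330217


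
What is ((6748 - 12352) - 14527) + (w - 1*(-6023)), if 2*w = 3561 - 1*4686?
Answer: -29341/2 ≈ -14671.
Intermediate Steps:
w = -1125/2 (w = (3561 - 1*4686)/2 = (3561 - 4686)/2 = (1/2)*(-1125) = -1125/2 ≈ -562.50)
((6748 - 12352) - 14527) + (w - 1*(-6023)) = ((6748 - 12352) - 14527) + (-1125/2 - 1*(-6023)) = (-5604 - 14527) + (-1125/2 + 6023) = -20131 + 10921/2 = -29341/2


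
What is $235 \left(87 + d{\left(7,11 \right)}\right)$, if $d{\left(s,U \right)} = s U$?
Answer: $38540$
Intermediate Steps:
$d{\left(s,U \right)} = U s$
$235 \left(87 + d{\left(7,11 \right)}\right) = 235 \left(87 + 11 \cdot 7\right) = 235 \left(87 + 77\right) = 235 \cdot 164 = 38540$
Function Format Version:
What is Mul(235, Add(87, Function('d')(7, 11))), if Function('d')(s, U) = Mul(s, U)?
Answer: 38540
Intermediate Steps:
Function('d')(s, U) = Mul(U, s)
Mul(235, Add(87, Function('d')(7, 11))) = Mul(235, Add(87, Mul(11, 7))) = Mul(235, Add(87, 77)) = Mul(235, 164) = 38540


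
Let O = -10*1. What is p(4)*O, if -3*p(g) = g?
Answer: 40/3 ≈ 13.333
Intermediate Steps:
O = -10
p(g) = -g/3
p(4)*O = -⅓*4*(-10) = -4/3*(-10) = 40/3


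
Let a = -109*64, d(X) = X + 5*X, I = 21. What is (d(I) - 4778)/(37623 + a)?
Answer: -4652/30647 ≈ -0.15179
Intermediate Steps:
d(X) = 6*X
a = -6976
(d(I) - 4778)/(37623 + a) = (6*21 - 4778)/(37623 - 6976) = (126 - 4778)/30647 = -4652*1/30647 = -4652/30647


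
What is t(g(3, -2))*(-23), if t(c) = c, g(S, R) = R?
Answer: 46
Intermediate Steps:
t(g(3, -2))*(-23) = -2*(-23) = 46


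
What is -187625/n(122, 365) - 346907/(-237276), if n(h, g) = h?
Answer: -22238293423/14473836 ≈ -1536.4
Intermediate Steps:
-187625/n(122, 365) - 346907/(-237276) = -187625/122 - 346907/(-237276) = -187625*1/122 - 346907*(-1/237276) = -187625/122 + 346907/237276 = -22238293423/14473836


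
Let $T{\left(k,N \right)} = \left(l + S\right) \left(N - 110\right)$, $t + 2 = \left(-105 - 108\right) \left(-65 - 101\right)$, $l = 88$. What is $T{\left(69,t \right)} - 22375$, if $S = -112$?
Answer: $-868279$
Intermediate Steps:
$t = 35356$ ($t = -2 + \left(-105 - 108\right) \left(-65 - 101\right) = -2 - -35358 = -2 + 35358 = 35356$)
$T{\left(k,N \right)} = 2640 - 24 N$ ($T{\left(k,N \right)} = \left(88 - 112\right) \left(N - 110\right) = - 24 \left(-110 + N\right) = 2640 - 24 N$)
$T{\left(69,t \right)} - 22375 = \left(2640 - 848544\right) - 22375 = -845904 - 22375 = -868279$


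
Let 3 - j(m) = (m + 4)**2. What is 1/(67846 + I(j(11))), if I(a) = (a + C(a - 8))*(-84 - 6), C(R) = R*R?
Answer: -1/4673174 ≈ -2.1399e-7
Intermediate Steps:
j(m) = 3 - (4 + m)**2 (j(m) = 3 - (m + 4)**2 = 3 - (4 + m)**2)
C(R) = R**2
I(a) = -90*a - 90*(-8 + a)**2 (I(a) = (a + (a - 8)**2)*(-84 - 6) = (a + (-8 + a)**2)*(-90) = -90*a - 90*(-8 + a)**2)
1/(67846 + I(j(11))) = 1/(67846 + (-90*(3 - (4 + 11)**2) - 90*(-8 + (3 - (4 + 11)**2))**2)) = 1/(67846 + (-90*(3 - 1*15**2) - 90*(-8 + (3 - 1*15**2))**2)) = 1/(67846 + (-90*(3 - 1*225) - 90*(-8 + (3 - 1*225))**2)) = 1/(67846 + (-90*(3 - 225) - 90*(-8 + (3 - 225))**2)) = 1/(67846 + (-90*(-222) - 90*(-8 - 222)**2)) = 1/(67846 + (19980 - 90*(-230)**2)) = 1/(67846 + (19980 - 90*52900)) = 1/(67846 + (19980 - 4761000)) = 1/(67846 - 4741020) = 1/(-4673174) = -1/4673174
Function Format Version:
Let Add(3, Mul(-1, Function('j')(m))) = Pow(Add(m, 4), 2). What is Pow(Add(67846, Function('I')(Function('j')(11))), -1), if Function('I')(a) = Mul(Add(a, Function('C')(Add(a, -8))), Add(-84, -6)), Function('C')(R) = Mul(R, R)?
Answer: Rational(-1, 4673174) ≈ -2.1399e-7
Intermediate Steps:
Function('j')(m) = Add(3, Mul(-1, Pow(Add(4, m), 2))) (Function('j')(m) = Add(3, Mul(-1, Pow(Add(m, 4), 2))) = Add(3, Mul(-1, Pow(Add(4, m), 2))))
Function('C')(R) = Pow(R, 2)
Function('I')(a) = Add(Mul(-90, a), Mul(-90, Pow(Add(-8, a), 2))) (Function('I')(a) = Mul(Add(a, Pow(Add(a, -8), 2)), Add(-84, -6)) = Mul(Add(a, Pow(Add(-8, a), 2)), -90) = Add(Mul(-90, a), Mul(-90, Pow(Add(-8, a), 2))))
Pow(Add(67846, Function('I')(Function('j')(11))), -1) = Pow(Add(67846, Add(Mul(-90, Add(3, Mul(-1, Pow(Add(4, 11), 2)))), Mul(-90, Pow(Add(-8, Add(3, Mul(-1, Pow(Add(4, 11), 2)))), 2)))), -1) = Pow(Add(67846, Add(Mul(-90, Add(3, Mul(-1, Pow(15, 2)))), Mul(-90, Pow(Add(-8, Add(3, Mul(-1, Pow(15, 2)))), 2)))), -1) = Pow(Add(67846, Add(Mul(-90, Add(3, Mul(-1, 225))), Mul(-90, Pow(Add(-8, Add(3, Mul(-1, 225))), 2)))), -1) = Pow(Add(67846, Add(Mul(-90, Add(3, -225)), Mul(-90, Pow(Add(-8, Add(3, -225)), 2)))), -1) = Pow(Add(67846, Add(Mul(-90, -222), Mul(-90, Pow(Add(-8, -222), 2)))), -1) = Pow(Add(67846, Add(19980, Mul(-90, Pow(-230, 2)))), -1) = Pow(Add(67846, Add(19980, Mul(-90, 52900))), -1) = Pow(Add(67846, Add(19980, -4761000)), -1) = Pow(Add(67846, -4741020), -1) = Pow(-4673174, -1) = Rational(-1, 4673174)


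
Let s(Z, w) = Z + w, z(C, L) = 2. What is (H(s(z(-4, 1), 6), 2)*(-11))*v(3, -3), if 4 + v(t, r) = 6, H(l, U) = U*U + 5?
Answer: -198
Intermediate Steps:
H(l, U) = 5 + U² (H(l, U) = U² + 5 = 5 + U²)
v(t, r) = 2 (v(t, r) = -4 + 6 = 2)
(H(s(z(-4, 1), 6), 2)*(-11))*v(3, -3) = ((5 + 2²)*(-11))*2 = ((5 + 4)*(-11))*2 = (9*(-11))*2 = -99*2 = -198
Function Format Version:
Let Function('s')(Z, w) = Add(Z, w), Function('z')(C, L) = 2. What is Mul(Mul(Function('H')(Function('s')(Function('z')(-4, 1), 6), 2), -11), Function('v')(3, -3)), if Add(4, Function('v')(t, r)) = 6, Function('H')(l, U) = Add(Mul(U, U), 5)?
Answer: -198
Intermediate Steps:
Function('H')(l, U) = Add(5, Pow(U, 2)) (Function('H')(l, U) = Add(Pow(U, 2), 5) = Add(5, Pow(U, 2)))
Function('v')(t, r) = 2 (Function('v')(t, r) = Add(-4, 6) = 2)
Mul(Mul(Function('H')(Function('s')(Function('z')(-4, 1), 6), 2), -11), Function('v')(3, -3)) = Mul(Mul(Add(5, Pow(2, 2)), -11), 2) = Mul(Mul(Add(5, 4), -11), 2) = Mul(Mul(9, -11), 2) = Mul(-99, 2) = -198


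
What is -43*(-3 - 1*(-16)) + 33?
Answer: -526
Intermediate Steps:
-43*(-3 - 1*(-16)) + 33 = -43*(-3 + 16) + 33 = -43*13 + 33 = -559 + 33 = -526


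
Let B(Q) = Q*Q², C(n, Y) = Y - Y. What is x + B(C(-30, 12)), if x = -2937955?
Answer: -2937955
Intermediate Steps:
C(n, Y) = 0
B(Q) = Q³
x + B(C(-30, 12)) = -2937955 + 0³ = -2937955 + 0 = -2937955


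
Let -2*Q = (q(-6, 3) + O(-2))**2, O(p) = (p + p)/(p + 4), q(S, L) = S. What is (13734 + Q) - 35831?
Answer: -22129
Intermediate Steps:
O(p) = 2*p/(4 + p) (O(p) = (2*p)/(4 + p) = 2*p/(4 + p))
Q = -32 (Q = -(-6 + 2*(-2)/(4 - 2))**2/2 = -(-6 + 2*(-2)/2)**2/2 = -(-6 + 2*(-2)*(1/2))**2/2 = -(-6 - 2)**2/2 = -1/2*(-8)**2 = -1/2*64 = -32)
(13734 + Q) - 35831 = (13734 - 32) - 35831 = 13702 - 35831 = -22129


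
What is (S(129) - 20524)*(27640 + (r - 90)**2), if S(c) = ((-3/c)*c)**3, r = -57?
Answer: -1012116199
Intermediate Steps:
S(c) = -27 (S(c) = (-3)**3 = -27)
(S(129) - 20524)*(27640 + (r - 90)**2) = (-27 - 20524)*(27640 + (-57 - 90)**2) = -20551*(27640 + (-147)**2) = -20551*(27640 + 21609) = -20551*49249 = -1012116199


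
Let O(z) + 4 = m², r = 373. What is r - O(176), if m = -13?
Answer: 208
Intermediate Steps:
O(z) = 165 (O(z) = -4 + (-13)² = -4 + 169 = 165)
r - O(176) = 373 - 1*165 = 373 - 165 = 208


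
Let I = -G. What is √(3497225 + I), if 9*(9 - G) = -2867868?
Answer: 2*√794641 ≈ 1782.9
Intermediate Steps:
G = 318661 (G = 9 - ⅑*(-2867868) = 9 + 318652 = 318661)
I = -318661 (I = -1*318661 = -318661)
√(3497225 + I) = √(3497225 - 318661) = √3178564 = 2*√794641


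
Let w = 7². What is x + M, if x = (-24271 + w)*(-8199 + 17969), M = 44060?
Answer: -236604880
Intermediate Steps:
w = 49
x = -236648940 (x = (-24271 + 49)*(-8199 + 17969) = -24222*9770 = -236648940)
x + M = -236648940 + 44060 = -236604880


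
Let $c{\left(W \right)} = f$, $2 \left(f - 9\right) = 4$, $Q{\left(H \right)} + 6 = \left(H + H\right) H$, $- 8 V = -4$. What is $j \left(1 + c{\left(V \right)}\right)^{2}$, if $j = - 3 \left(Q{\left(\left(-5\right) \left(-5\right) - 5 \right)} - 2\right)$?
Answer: $-342144$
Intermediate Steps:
$V = \frac{1}{2}$ ($V = \left(- \frac{1}{8}\right) \left(-4\right) = \frac{1}{2} \approx 0.5$)
$Q{\left(H \right)} = -6 + 2 H^{2}$ ($Q{\left(H \right)} = -6 + \left(H + H\right) H = -6 + 2 H H = -6 + 2 H^{2}$)
$f = 11$ ($f = 9 + \frac{1}{2} \cdot 4 = 9 + 2 = 11$)
$c{\left(W \right)} = 11$
$j = -2376$ ($j = - 3 \left(\left(-6 + 2 \left(\left(-5\right) \left(-5\right) - 5\right)^{2}\right) - 2\right) = - 3 \left(\left(-6 + 2 \left(25 - 5\right)^{2}\right) - 2\right) = - 3 \left(\left(-6 + 2 \cdot 20^{2}\right) - 2\right) = - 3 \left(\left(-6 + 2 \cdot 400\right) - 2\right) = - 3 \left(\left(-6 + 800\right) - 2\right) = - 3 \left(794 - 2\right) = \left(-3\right) 792 = -2376$)
$j \left(1 + c{\left(V \right)}\right)^{2} = - 2376 \left(1 + 11\right)^{2} = - 2376 \cdot 12^{2} = \left(-2376\right) 144 = -342144$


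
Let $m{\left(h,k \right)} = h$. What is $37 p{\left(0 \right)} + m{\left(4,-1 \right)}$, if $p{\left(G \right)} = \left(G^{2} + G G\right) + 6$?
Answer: $226$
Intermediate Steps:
$p{\left(G \right)} = 6 + 2 G^{2}$ ($p{\left(G \right)} = \left(G^{2} + G^{2}\right) + 6 = 2 G^{2} + 6 = 6 + 2 G^{2}$)
$37 p{\left(0 \right)} + m{\left(4,-1 \right)} = 37 \left(6 + 2 \cdot 0^{2}\right) + 4 = 37 \left(6 + 2 \cdot 0\right) + 4 = 37 \left(6 + 0\right) + 4 = 37 \cdot 6 + 4 = 222 + 4 = 226$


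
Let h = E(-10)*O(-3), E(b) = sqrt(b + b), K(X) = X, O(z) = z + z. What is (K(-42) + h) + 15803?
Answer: 15761 - 12*I*sqrt(5) ≈ 15761.0 - 26.833*I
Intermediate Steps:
O(z) = 2*z
E(b) = sqrt(2)*sqrt(b) (E(b) = sqrt(2*b) = sqrt(2)*sqrt(b))
h = -12*I*sqrt(5) (h = (sqrt(2)*sqrt(-10))*(2*(-3)) = (sqrt(2)*(I*sqrt(10)))*(-6) = (2*I*sqrt(5))*(-6) = -12*I*sqrt(5) ≈ -26.833*I)
(K(-42) + h) + 15803 = (-42 - 12*I*sqrt(5)) + 15803 = 15761 - 12*I*sqrt(5)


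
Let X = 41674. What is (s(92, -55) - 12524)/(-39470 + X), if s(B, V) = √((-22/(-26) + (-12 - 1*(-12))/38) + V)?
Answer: -3131/551 + 2*I*√143/7163 ≈ -5.6824 + 0.0033389*I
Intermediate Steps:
s(B, V) = √(11/13 + V) (s(B, V) = √((-22*(-1/26) + (-12 + 12)*(1/38)) + V) = √((11/13 + 0*(1/38)) + V) = √((11/13 + 0) + V) = √(11/13 + V))
(s(92, -55) - 12524)/(-39470 + X) = (√(143 + 169*(-55))/13 - 12524)/(-39470 + 41674) = (√(143 - 9295)/13 - 12524)/2204 = (√(-9152)/13 - 12524)*(1/2204) = ((8*I*√143)/13 - 12524)*(1/2204) = (8*I*√143/13 - 12524)*(1/2204) = (-12524 + 8*I*√143/13)*(1/2204) = -3131/551 + 2*I*√143/7163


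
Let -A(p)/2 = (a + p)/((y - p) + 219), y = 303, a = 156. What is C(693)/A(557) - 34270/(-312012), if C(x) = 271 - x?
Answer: -1139887055/111232278 ≈ -10.248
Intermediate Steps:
A(p) = -2*(156 + p)/(522 - p) (A(p) = -2*(156 + p)/((303 - p) + 219) = -2*(156 + p)/(522 - p))
C(693)/A(557) - 34270/(-312012) = (271 - 1*693)/((2*(156 + 557)/(-522 + 557))) - 34270/(-312012) = (271 - 693)/((2*713/35)) - 34270*(-1/312012) = -422/(2*(1/35)*713) + 17135/156006 = -422/1426/35 + 17135/156006 = -422*35/1426 + 17135/156006 = -7385/713 + 17135/156006 = -1139887055/111232278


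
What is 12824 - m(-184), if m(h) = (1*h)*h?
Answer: -21032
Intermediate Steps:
m(h) = h² (m(h) = h*h = h²)
12824 - m(-184) = 12824 - 1*(-184)² = 12824 - 1*33856 = 12824 - 33856 = -21032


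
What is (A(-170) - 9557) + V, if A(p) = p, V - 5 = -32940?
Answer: -42662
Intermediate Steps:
V = -32935 (V = 5 - 32940 = -32935)
(A(-170) - 9557) + V = (-170 - 9557) - 32935 = -9727 - 32935 = -42662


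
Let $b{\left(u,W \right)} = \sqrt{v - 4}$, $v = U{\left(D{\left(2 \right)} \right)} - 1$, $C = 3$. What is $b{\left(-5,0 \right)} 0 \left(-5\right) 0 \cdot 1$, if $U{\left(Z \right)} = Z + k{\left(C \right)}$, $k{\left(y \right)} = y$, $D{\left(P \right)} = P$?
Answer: $0$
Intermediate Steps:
$U{\left(Z \right)} = 3 + Z$ ($U{\left(Z \right)} = Z + 3 = 3 + Z$)
$v = 4$ ($v = \left(3 + 2\right) - 1 = 5 - 1 = 4$)
$b{\left(u,W \right)} = 0$ ($b{\left(u,W \right)} = \sqrt{4 - 4} = \sqrt{0} = 0$)
$b{\left(-5,0 \right)} 0 \left(-5\right) 0 \cdot 1 = 0 \cdot 0 \left(-5\right) 0 \cdot 1 = 0 \cdot 0 \cdot 1 = 0 \cdot 0 = 0$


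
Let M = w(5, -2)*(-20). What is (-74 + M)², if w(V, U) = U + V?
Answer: 17956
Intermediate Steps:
M = -60 (M = (-2 + 5)*(-20) = 3*(-20) = -60)
(-74 + M)² = (-74 - 60)² = (-134)² = 17956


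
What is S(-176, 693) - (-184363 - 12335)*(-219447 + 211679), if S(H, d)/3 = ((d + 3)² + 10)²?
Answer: 702477698364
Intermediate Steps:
S(H, d) = 3*(10 + (3 + d)²)² (S(H, d) = 3*((d + 3)² + 10)² = 3*((3 + d)² + 10)² = 3*(10 + (3 + d)²)²)
S(-176, 693) - (-184363 - 12335)*(-219447 + 211679) = 3*(10 + (3 + 693)²)² - (-184363 - 12335)*(-219447 + 211679) = 3*(10 + 696²)² - (-196698)*(-7768) = 3*(10 + 484416)² - 1*1527950064 = 3*484426² - 1527950064 = 3*234668549476 - 1527950064 = 704005648428 - 1527950064 = 702477698364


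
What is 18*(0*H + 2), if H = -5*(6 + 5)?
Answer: 36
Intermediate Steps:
H = -55 (H = -5*11 = -55)
18*(0*H + 2) = 18*(0*(-55) + 2) = 18*(0 + 2) = 18*2 = 36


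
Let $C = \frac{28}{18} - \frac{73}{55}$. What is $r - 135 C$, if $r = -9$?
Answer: $- \frac{438}{11} \approx -39.818$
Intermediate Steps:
$C = \frac{113}{495}$ ($C = 28 \cdot \frac{1}{18} - \frac{73}{55} = \frac{14}{9} - \frac{73}{55} = \frac{113}{495} \approx 0.22828$)
$r - 135 C = -9 - \frac{339}{11} = - \frac{438}{11}$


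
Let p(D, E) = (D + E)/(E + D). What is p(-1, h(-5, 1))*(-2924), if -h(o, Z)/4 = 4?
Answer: -2924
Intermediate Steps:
h(o, Z) = -16 (h(o, Z) = -4*4 = -16)
p(D, E) = 1 (p(D, E) = (D + E)/(D + E) = 1)
p(-1, h(-5, 1))*(-2924) = 1*(-2924) = -2924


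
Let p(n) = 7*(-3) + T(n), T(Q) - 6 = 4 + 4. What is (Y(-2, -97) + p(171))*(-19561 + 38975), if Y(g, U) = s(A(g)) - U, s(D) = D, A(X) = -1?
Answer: 1727846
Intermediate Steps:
T(Q) = 14 (T(Q) = 6 + (4 + 4) = 6 + 8 = 14)
Y(g, U) = -1 - U
p(n) = -7 (p(n) = 7*(-3) + 14 = -21 + 14 = -7)
(Y(-2, -97) + p(171))*(-19561 + 38975) = ((-1 - 1*(-97)) - 7)*(-19561 + 38975) = ((-1 + 97) - 7)*19414 = (96 - 7)*19414 = 89*19414 = 1727846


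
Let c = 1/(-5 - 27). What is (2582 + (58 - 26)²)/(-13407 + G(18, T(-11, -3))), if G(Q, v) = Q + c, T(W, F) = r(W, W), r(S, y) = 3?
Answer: -115392/428449 ≈ -0.26932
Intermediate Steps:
T(W, F) = 3
c = -1/32 (c = 1/(-32) = -1/32 ≈ -0.031250)
G(Q, v) = -1/32 + Q (G(Q, v) = Q - 1/32 = -1/32 + Q)
(2582 + (58 - 26)²)/(-13407 + G(18, T(-11, -3))) = (2582 + (58 - 26)²)/(-13407 + (-1/32 + 18)) = (2582 + 32²)/(-13407 + 575/32) = (2582 + 1024)/(-428449/32) = 3606*(-32/428449) = -115392/428449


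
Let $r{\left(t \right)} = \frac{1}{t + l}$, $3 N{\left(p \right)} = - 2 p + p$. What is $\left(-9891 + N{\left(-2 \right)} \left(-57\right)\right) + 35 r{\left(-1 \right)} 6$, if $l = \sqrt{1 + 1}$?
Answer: $-9719 + 210 \sqrt{2} \approx -9422.0$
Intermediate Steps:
$N{\left(p \right)} = - \frac{p}{3}$ ($N{\left(p \right)} = \frac{- 2 p + p}{3} = \frac{\left(-1\right) p}{3} = - \frac{p}{3}$)
$l = \sqrt{2} \approx 1.4142$
$r{\left(t \right)} = \frac{1}{t + \sqrt{2}}$
$\left(-9891 + N{\left(-2 \right)} \left(-57\right)\right) + 35 r{\left(-1 \right)} 6 = \left(-9891 + \left(- \frac{1}{3}\right) \left(-2\right) \left(-57\right)\right) + 35 \frac{1}{-1 + \sqrt{2}} \cdot 6 = \left(-9891 + \frac{2}{3} \left(-57\right)\right) + 35 \frac{6}{-1 + \sqrt{2}} = \left(-9891 - 38\right) + \frac{210}{-1 + \sqrt{2}} = -9929 + \frac{210}{-1 + \sqrt{2}}$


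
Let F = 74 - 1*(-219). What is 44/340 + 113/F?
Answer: 12828/24905 ≈ 0.51508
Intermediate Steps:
F = 293 (F = 74 + 219 = 293)
44/340 + 113/F = 44/340 + 113/293 = 44*(1/340) + 113*(1/293) = 11/85 + 113/293 = 12828/24905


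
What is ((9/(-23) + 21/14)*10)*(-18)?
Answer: -4590/23 ≈ -199.57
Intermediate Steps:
((9/(-23) + 21/14)*10)*(-18) = ((9*(-1/23) + 21*(1/14))*10)*(-18) = ((-9/23 + 3/2)*10)*(-18) = ((51/46)*10)*(-18) = (255/23)*(-18) = -4590/23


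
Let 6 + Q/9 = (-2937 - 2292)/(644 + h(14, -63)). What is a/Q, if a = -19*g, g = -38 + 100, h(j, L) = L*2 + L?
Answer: 76570/10233 ≈ 7.4827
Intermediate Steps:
h(j, L) = 3*L (h(j, L) = 2*L + L = 3*L)
g = 62
Q = -10233/65 (Q = -54 + 9*((-2937 - 2292)/(644 + 3*(-63))) = -54 + 9*(-5229/(644 - 189)) = -54 + 9*(-5229/455) = -54 + 9*(-5229*1/455) = -54 + 9*(-747/65) = -54 - 6723/65 = -10233/65 ≈ -157.43)
a = -1178 (a = -19*62 = -1178)
a/Q = -1178/(-10233/65) = -1178*(-65/10233) = 76570/10233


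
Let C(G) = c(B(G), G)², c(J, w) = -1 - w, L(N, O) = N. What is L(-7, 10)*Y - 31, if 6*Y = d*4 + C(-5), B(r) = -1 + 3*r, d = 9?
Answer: -275/3 ≈ -91.667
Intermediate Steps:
C(G) = (-1 - G)²
Y = 26/3 (Y = (9*4 + (1 - 5)²)/6 = (36 + (-4)²)/6 = (36 + 16)/6 = (⅙)*52 = 26/3 ≈ 8.6667)
L(-7, 10)*Y - 31 = -7*26/3 - 31 = -182/3 - 31 = -275/3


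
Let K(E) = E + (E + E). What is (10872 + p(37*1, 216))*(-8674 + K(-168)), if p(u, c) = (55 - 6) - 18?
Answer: -100067734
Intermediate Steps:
K(E) = 3*E (K(E) = E + 2*E = 3*E)
p(u, c) = 31 (p(u, c) = 49 - 18 = 31)
(10872 + p(37*1, 216))*(-8674 + K(-168)) = (10872 + 31)*(-8674 + 3*(-168)) = 10903*(-8674 - 504) = 10903*(-9178) = -100067734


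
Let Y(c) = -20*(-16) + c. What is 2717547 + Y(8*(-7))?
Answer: 2717811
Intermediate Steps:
Y(c) = 320 + c
2717547 + Y(8*(-7)) = 2717547 + (320 + 8*(-7)) = 2717547 + (320 - 56) = 2717547 + 264 = 2717811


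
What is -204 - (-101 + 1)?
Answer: -104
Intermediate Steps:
-204 - (-101 + 1) = -204 - 1*(-100) = -204 + 100 = -104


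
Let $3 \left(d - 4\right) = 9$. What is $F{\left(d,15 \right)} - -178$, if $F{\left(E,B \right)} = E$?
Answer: $185$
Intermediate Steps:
$d = 7$ ($d = 4 + \frac{1}{3} \cdot 9 = 4 + 3 = 7$)
$F{\left(d,15 \right)} - -178 = 7 - -178 = 7 + 178 = 185$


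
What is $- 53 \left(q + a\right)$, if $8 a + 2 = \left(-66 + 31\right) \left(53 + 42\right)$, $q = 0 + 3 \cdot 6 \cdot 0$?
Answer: $\frac{176331}{8} \approx 22041.0$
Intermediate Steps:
$q = 0$ ($q = 0 + 18 \cdot 0 = 0 + 0 = 0$)
$a = - \frac{3327}{8}$ ($a = - \frac{1}{4} + \frac{\left(-66 + 31\right) \left(53 + 42\right)}{8} = - \frac{1}{4} + \frac{\left(-35\right) 95}{8} = - \frac{1}{4} + \frac{1}{8} \left(-3325\right) = - \frac{1}{4} - \frac{3325}{8} = - \frac{3327}{8} \approx -415.88$)
$- 53 \left(q + a\right) = - 53 \left(0 - \frac{3327}{8}\right) = \left(-53\right) \left(- \frac{3327}{8}\right) = \frac{176331}{8}$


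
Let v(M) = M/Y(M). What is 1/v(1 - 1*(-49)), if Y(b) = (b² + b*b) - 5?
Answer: 999/10 ≈ 99.900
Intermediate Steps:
Y(b) = -5 + 2*b² (Y(b) = (b² + b²) - 5 = 2*b² - 5 = -5 + 2*b²)
v(M) = M/(-5 + 2*M²)
1/v(1 - 1*(-49)) = 1/((1 - 1*(-49))/(-5 + 2*(1 - 1*(-49))²)) = 1/((1 + 49)/(-5 + 2*(1 + 49)²)) = 1/(50/(-5 + 2*50²)) = 1/(50/(-5 + 2*2500)) = 1/(50/(-5 + 5000)) = 1/(50/4995) = 1/(50*(1/4995)) = 1/(10/999) = 999/10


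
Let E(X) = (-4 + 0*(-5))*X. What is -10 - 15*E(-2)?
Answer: -130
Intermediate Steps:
E(X) = -4*X (E(X) = (-4 + 0)*X = -4*X)
-10 - 15*E(-2) = -10 - (-60)*(-2) = -10 - 15*8 = -10 - 120 = -130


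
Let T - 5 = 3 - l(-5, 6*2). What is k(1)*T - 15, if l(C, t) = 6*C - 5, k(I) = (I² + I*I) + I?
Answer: 114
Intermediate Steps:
k(I) = I + 2*I² (k(I) = (I² + I²) + I = 2*I² + I = I + 2*I²)
l(C, t) = -5 + 6*C
T = 43 (T = 5 + (3 - (-5 + 6*(-5))) = 5 + (3 - (-5 - 30)) = 5 + (3 - 1*(-35)) = 5 + (3 + 35) = 5 + 38 = 43)
k(1)*T - 15 = (1*(1 + 2*1))*43 - 15 = (1*(1 + 2))*43 - 15 = (1*3)*43 - 15 = 3*43 - 15 = 129 - 15 = 114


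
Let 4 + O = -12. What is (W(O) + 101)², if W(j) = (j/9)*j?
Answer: 1357225/81 ≈ 16756.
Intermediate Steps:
O = -16 (O = -4 - 12 = -16)
W(j) = j²/9 (W(j) = (j*(⅑))*j = (j/9)*j = j²/9)
(W(O) + 101)² = ((⅑)*(-16)² + 101)² = ((⅑)*256 + 101)² = (256/9 + 101)² = (1165/9)² = 1357225/81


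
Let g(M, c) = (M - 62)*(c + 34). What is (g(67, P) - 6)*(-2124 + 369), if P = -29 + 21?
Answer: -217620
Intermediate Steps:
P = -8
g(M, c) = (-62 + M)*(34 + c)
(g(67, P) - 6)*(-2124 + 369) = ((-2108 - 62*(-8) + 34*67 + 67*(-8)) - 6)*(-2124 + 369) = ((-2108 + 496 + 2278 - 536) - 6)*(-1755) = (130 - 6)*(-1755) = 124*(-1755) = -217620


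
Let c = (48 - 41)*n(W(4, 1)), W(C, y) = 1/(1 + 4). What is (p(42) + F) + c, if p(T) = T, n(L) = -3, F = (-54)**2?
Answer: 2937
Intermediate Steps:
F = 2916
W(C, y) = 1/5
c = -21 (c = (48 - 41)*(-3) = 7*(-3) = -21)
(p(42) + F) + c = (42 + 2916) - 21 = 2958 - 21 = 2937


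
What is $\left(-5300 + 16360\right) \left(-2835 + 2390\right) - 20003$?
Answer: $-4941703$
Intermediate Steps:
$\left(-5300 + 16360\right) \left(-2835 + 2390\right) - 20003 = 11060 \left(-445\right) - 20003 = -4921700 - 20003 = -4941703$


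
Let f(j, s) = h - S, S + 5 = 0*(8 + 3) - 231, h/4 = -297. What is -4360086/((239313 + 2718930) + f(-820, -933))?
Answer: -4360086/2957291 ≈ -1.4744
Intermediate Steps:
h = -1188 (h = 4*(-297) = -1188)
S = -236 (S = -5 + (0*(8 + 3) - 231) = -5 + (0*11 - 231) = -5 + (0 - 231) = -5 - 231 = -236)
f(j, s) = -952 (f(j, s) = -1188 - 1*(-236) = -1188 + 236 = -952)
-4360086/((239313 + 2718930) + f(-820, -933)) = -4360086/((239313 + 2718930) - 952) = -4360086/(2958243 - 952) = -4360086/2957291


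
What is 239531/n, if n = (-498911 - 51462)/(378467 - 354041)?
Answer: -5850784206/550373 ≈ -10631.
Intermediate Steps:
n = -550373/24426 ≈ -22.532
239531/n = 239531/(-550373/24426) = 239531*(-24426/550373) = -5850784206/550373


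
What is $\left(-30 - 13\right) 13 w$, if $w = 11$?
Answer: $-6149$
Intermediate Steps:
$\left(-30 - 13\right) 13 w = \left(-30 - 13\right) 13 \cdot 11 = \left(-43\right) 13 \cdot 11 = \left(-559\right) 11 = -6149$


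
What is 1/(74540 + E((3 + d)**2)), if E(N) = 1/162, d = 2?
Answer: 162/12075481 ≈ 1.3416e-5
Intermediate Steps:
E(N) = 1/162
1/(74540 + E((3 + d)**2)) = 1/(74540 + 1/162) = 1/(12075481/162) = 162/12075481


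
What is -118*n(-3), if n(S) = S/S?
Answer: -118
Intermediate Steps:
n(S) = 1
-118*n(-3) = -118*1 = -118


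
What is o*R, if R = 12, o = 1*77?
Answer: 924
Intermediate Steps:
o = 77
o*R = 77*12 = 924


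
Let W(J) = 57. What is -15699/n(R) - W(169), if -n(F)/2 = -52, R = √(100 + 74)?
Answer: -21627/104 ≈ -207.95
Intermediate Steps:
R = √174 ≈ 13.191
n(F) = 104 (n(F) = -2*(-52) = 104)
-15699/n(R) - W(169) = -15699/104 - 1*57 = -15699*1/104 - 57 = -15699/104 - 57 = -21627/104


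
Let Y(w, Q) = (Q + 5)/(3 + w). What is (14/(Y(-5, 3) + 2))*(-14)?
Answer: 98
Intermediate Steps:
Y(w, Q) = (5 + Q)/(3 + w)
(14/(Y(-5, 3) + 2))*(-14) = (14/((5 + 3)/(3 - 5) + 2))*(-14) = (14/(8/(-2) + 2))*(-14) = (14/(-½*8 + 2))*(-14) = (14/(-4 + 2))*(-14) = (14/(-2))*(-14) = (14*(-½))*(-14) = -7*(-14) = 98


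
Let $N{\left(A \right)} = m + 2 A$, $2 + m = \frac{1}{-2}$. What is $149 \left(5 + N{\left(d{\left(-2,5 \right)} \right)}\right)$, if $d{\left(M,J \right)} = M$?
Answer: $- \frac{447}{2} \approx -223.5$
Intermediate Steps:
$m = - \frac{5}{2}$ ($m = -2 + \frac{1}{-2} = -2 - \frac{1}{2} = - \frac{5}{2} \approx -2.5$)
$N{\left(A \right)} = - \frac{5}{2} + 2 A$
$149 \left(5 + N{\left(d{\left(-2,5 \right)} \right)}\right) = 149 \left(5 + \left(- \frac{5}{2} + 2 \left(-2\right)\right)\right) = 149 \left(5 - \frac{13}{2}\right) = 149 \left(- \frac{3}{2}\right) = - \frac{447}{2}$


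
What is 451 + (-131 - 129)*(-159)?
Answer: 41791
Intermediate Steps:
451 + (-131 - 129)*(-159) = 451 - 260*(-159) = 451 + 41340 = 41791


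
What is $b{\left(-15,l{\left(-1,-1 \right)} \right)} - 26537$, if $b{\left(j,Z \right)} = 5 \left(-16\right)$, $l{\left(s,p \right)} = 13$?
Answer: $-26617$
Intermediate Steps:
$b{\left(j,Z \right)} = -80$
$b{\left(-15,l{\left(-1,-1 \right)} \right)} - 26537 = -80 - 26537 = -26617$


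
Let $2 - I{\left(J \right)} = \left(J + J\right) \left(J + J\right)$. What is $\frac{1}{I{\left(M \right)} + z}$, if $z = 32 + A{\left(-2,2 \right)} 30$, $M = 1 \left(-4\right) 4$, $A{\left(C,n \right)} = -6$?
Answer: $- \frac{1}{1170} \approx -0.0008547$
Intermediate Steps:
$M = -16$ ($M = \left(-4\right) 4 = -16$)
$I{\left(J \right)} = 2 - 4 J^{2}$ ($I{\left(J \right)} = 2 - \left(J + J\right) \left(J + J\right) = 2 - 2 J 2 J = 2 - 4 J^{2}$)
$z = -148$ ($z = 32 - 180 = -148$)
$\frac{1}{I{\left(M \right)} + z} = \frac{1}{\left(2 - 4 \left(-16\right)^{2}\right) - 148} = \frac{1}{\left(2 - 1024\right) - 148} = \frac{1}{-1022 - 148} = \frac{1}{-1170} = - \frac{1}{1170}$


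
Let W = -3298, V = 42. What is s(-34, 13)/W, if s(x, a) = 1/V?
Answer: -1/138516 ≈ -7.2194e-6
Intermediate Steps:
s(x, a) = 1/42
s(-34, 13)/W = (1/42)/(-3298) = (1/42)*(-1/3298) = -1/138516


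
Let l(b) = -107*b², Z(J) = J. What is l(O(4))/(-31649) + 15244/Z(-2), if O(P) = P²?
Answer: -241201286/31649 ≈ -7621.1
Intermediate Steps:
l(O(4))/(-31649) + 15244/Z(-2) = -107*(4²)²/(-31649) + 15244/(-2) = -107*16²*(-1/31649) + 15244*(-½) = -107*256*(-1/31649) - 7622 = -27392*(-1/31649) - 7622 = 27392/31649 - 7622 = -241201286/31649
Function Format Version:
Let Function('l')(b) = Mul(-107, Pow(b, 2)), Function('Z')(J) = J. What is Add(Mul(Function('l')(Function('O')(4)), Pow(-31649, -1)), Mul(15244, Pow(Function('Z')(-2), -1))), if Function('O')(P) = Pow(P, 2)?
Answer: Rational(-241201286, 31649) ≈ -7621.1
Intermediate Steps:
Add(Mul(Function('l')(Function('O')(4)), Pow(-31649, -1)), Mul(15244, Pow(Function('Z')(-2), -1))) = Add(Mul(Mul(-107, Pow(Pow(4, 2), 2)), Pow(-31649, -1)), Mul(15244, Pow(-2, -1))) = Add(Mul(Mul(-107, Pow(16, 2)), Rational(-1, 31649)), Mul(15244, Rational(-1, 2))) = Add(Mul(Mul(-107, 256), Rational(-1, 31649)), -7622) = Add(Mul(-27392, Rational(-1, 31649)), -7622) = Add(Rational(27392, 31649), -7622) = Rational(-241201286, 31649)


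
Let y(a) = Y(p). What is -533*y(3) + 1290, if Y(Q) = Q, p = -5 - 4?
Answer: 6087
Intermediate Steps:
p = -9
y(a) = -9
-533*y(3) + 1290 = -533*(-9) + 1290 = 4797 + 1290 = 6087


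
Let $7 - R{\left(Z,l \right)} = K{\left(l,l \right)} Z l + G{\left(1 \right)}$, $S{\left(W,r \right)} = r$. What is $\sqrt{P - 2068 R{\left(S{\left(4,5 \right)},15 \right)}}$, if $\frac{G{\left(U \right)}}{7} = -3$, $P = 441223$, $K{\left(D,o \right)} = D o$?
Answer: $3 \sqrt{3920091} \approx 5939.8$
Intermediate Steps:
$G{\left(U \right)} = -21$ ($G{\left(U \right)} = 7 \left(-3\right) = -21$)
$R{\left(Z,l \right)} = 28 - Z l^{3}$ ($R{\left(Z,l \right)} = 7 - \left(l l Z l - 21\right) = 7 - \left(l^{2} Z l - 21\right) = 7 - \left(Z l^{2} l - 21\right) = 7 - \left(Z l^{3} - 21\right) = 7 - \left(-21 + Z l^{3}\right) = 28 - Z l^{3}$)
$\sqrt{P - 2068 R{\left(S{\left(4,5 \right)},15 \right)}} = \sqrt{441223 - 2068 \left(28 - 5 \cdot 15^{3}\right)} = \sqrt{441223 - 2068 \left(28 - 5 \cdot 3375\right)} = \sqrt{441223 - 2068 \left(28 - 16875\right)} = \sqrt{441223 - -34839596} = \sqrt{441223 + 34839596} = \sqrt{35280819} = 3 \sqrt{3920091}$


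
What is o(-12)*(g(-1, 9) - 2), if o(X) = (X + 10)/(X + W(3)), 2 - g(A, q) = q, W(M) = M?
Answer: -2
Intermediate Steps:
g(A, q) = 2 - q
o(X) = (10 + X)/(3 + X) (o(X) = (X + 10)/(X + 3) = (10 + X)/(3 + X))
o(-12)*(g(-1, 9) - 2) = ((10 - 12)/(3 - 12))*((2 - 1*9) - 2) = (-2/(-9))*((2 - 9) - 2) = (-⅑*(-2))*(-7 - 2) = (2/9)*(-9) = -2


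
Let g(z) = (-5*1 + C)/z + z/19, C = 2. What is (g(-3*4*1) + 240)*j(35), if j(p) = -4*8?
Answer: -145688/19 ≈ -7667.8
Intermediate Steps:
g(z) = -3/z + z/19 (g(z) = (-5*1 + 2)/z + z/19 = (-5 + 2)/z + z*(1/19) = -3/z + z/19)
j(p) = -32
(g(-3*4*1) + 240)*j(35) = ((-3/(-3*4*1) + (-3*4*1)/19) + 240)*(-32) = ((-3/((-12*1)) + (-12*1)/19) + 240)*(-32) = ((-3/(-12) + (1/19)*(-12)) + 240)*(-32) = ((-3*(-1/12) - 12/19) + 240)*(-32) = ((¼ - 12/19) + 240)*(-32) = (-29/76 + 240)*(-32) = (18211/76)*(-32) = -145688/19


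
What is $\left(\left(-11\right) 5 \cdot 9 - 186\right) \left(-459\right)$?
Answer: $312579$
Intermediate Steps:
$\left(\left(-11\right) 5 \cdot 9 - 186\right) \left(-459\right) = \left(\left(-55\right) 9 - 186\right) \left(-459\right) = \left(-495 - 186\right) \left(-459\right) = \left(-681\right) \left(-459\right) = 312579$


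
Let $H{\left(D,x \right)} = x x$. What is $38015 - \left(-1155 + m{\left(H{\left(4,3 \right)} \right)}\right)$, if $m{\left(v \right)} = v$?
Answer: $39161$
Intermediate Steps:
$H{\left(D,x \right)} = x^{2}$
$38015 - \left(-1155 + m{\left(H{\left(4,3 \right)} \right)}\right) = 38015 - \left(-1155 + 3^{2}\right) = 38015 - \left(-1155 + 9\right) = 38015 - -1146 = 38015 + 1146 = 39161$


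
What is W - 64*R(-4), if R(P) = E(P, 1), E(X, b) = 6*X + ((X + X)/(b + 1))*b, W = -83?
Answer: 1709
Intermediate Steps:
E(X, b) = 6*X + 2*X*b/(1 + b) (E(X, b) = 6*X + ((2*X)/(1 + b))*b = 6*X + (2*X/(1 + b))*b = 6*X + 2*X*b/(1 + b))
R(P) = 7*P (R(P) = 2*P*(3 + 4*1)/(1 + 1) = 2*P*(3 + 4)/2 = 2*P*(½)*7 = 7*P)
W - 64*R(-4) = -83 - 448*(-4) = -83 - 64*(-28) = -83 + 1792 = 1709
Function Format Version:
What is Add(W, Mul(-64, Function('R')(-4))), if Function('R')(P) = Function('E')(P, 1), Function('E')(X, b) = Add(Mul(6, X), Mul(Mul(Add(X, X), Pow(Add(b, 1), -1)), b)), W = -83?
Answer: 1709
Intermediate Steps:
Function('E')(X, b) = Add(Mul(6, X), Mul(2, X, b, Pow(Add(1, b), -1))) (Function('E')(X, b) = Add(Mul(6, X), Mul(Mul(Mul(2, X), Pow(Add(1, b), -1)), b)) = Add(Mul(6, X), Mul(Mul(2, X, Pow(Add(1, b), -1)), b)) = Add(Mul(6, X), Mul(2, X, b, Pow(Add(1, b), -1))))
Function('R')(P) = Mul(7, P) (Function('R')(P) = Mul(2, P, Pow(Add(1, 1), -1), Add(3, Mul(4, 1))) = Mul(2, P, Pow(2, -1), Add(3, 4)) = Mul(2, P, Rational(1, 2), 7) = Mul(7, P))
Add(W, Mul(-64, Function('R')(-4))) = Add(-83, Mul(-64, Mul(7, -4))) = Add(-83, Mul(-64, -28)) = Add(-83, 1792) = 1709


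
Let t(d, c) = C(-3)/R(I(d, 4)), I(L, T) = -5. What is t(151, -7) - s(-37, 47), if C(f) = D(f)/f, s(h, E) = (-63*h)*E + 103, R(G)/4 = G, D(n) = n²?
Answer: -2193197/20 ≈ -1.0966e+5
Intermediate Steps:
R(G) = 4*G
s(h, E) = 103 - 63*E*h (s(h, E) = -63*E*h + 103 = 103 - 63*E*h)
C(f) = f (C(f) = f²/f = f)
t(d, c) = 3/20 (t(d, c) = -3/(4*(-5)) = -3/(-20) = -3*(-1/20) = 3/20)
t(151, -7) - s(-37, 47) = 3/20 - (103 - 63*47*(-37)) = 3/20 - (103 + 109557) = 3/20 - 1*109660 = 3/20 - 109660 = -2193197/20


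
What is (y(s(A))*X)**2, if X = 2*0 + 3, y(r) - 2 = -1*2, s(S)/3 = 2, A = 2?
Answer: 0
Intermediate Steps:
s(S) = 6 (s(S) = 3*2 = 6)
y(r) = 0 (y(r) = 2 - 1*2 = 2 - 2 = 0)
X = 3 (X = 0 + 3 = 3)
(y(s(A))*X)**2 = (0*3)**2 = 0**2 = 0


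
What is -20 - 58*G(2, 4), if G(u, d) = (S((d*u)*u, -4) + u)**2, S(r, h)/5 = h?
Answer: -18812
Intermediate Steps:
S(r, h) = 5*h
G(u, d) = (-20 + u)**2 (G(u, d) = (5*(-4) + u)**2 = (-20 + u)**2)
-20 - 58*G(2, 4) = -20 - 58*(-20 + 2)**2 = -20 - 58*(-18)**2 = -20 - 58*324 = -20 - 18792 = -18812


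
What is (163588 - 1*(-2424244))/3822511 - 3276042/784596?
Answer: -1748717324265/499854473426 ≈ -3.4985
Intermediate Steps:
(163588 - 1*(-2424244))/3822511 - 3276042/784596 = (163588 + 2424244)*(1/3822511) - 3276042*1/784596 = 2587832*(1/3822511) - 546007/130766 = 2587832/3822511 - 546007/130766 = -1748717324265/499854473426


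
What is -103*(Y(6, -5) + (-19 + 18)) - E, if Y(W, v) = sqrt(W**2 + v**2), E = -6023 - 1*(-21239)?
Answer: -15113 - 103*sqrt(61) ≈ -15917.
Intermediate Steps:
E = 15216 (E = -6023 + 21239 = 15216)
-103*(Y(6, -5) + (-19 + 18)) - E = -103*(sqrt(6**2 + (-5)**2) + (-19 + 18)) - 1*15216 = -103*(sqrt(36 + 25) - 1) - 15216 = -103*(sqrt(61) - 1) - 15216 = -103*(-1 + sqrt(61)) - 15216 = (103 - 103*sqrt(61)) - 15216 = -15113 - 103*sqrt(61)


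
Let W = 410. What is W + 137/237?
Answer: 97307/237 ≈ 410.58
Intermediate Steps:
W + 137/237 = 410 + 137/237 = 97307/237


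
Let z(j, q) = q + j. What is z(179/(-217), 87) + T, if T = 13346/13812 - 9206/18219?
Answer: 788475823589/9101009946 ≈ 86.636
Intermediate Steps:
z(j, q) = j + q
T = 19332917/41940138 (T = 13346*(1/13812) - 9206*1/18219 = 6673/6906 - 9206/18219 = 19332917/41940138 ≈ 0.46096)
z(179/(-217), 87) + T = (179/(-217) + 87) + 19332917/41940138 = (179*(-1/217) + 87) + 19332917/41940138 = (-179/217 + 87) + 19332917/41940138 = 18700/217 + 19332917/41940138 = 788475823589/9101009946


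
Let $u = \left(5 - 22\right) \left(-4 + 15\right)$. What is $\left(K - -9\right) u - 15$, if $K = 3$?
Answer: $-2259$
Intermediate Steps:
$u = -187$ ($u = \left(-17\right) 11 = -187$)
$\left(K - -9\right) u - 15 = \left(3 - -9\right) \left(-187\right) - 15 = \left(3 + 9\right) \left(-187\right) - 15 = 12 \left(-187\right) - 15 = -2244 - 15 = -2259$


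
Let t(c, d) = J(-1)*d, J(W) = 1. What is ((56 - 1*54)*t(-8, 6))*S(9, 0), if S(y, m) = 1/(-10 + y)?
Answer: -12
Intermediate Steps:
t(c, d) = d (t(c, d) = 1*d = d)
((56 - 1*54)*t(-8, 6))*S(9, 0) = ((56 - 1*54)*6)/(-10 + 9) = ((56 - 54)*6)/(-1) = (2*6)*(-1) = 12*(-1) = -12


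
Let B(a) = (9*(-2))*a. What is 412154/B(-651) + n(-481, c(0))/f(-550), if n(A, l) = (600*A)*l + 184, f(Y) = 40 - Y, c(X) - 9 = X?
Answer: -7547751557/1728405 ≈ -4366.9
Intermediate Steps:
c(X) = 9 + X
n(A, l) = 184 + 600*A*l (n(A, l) = 600*A*l + 184 = 184 + 600*A*l)
B(a) = -18*a
412154/B(-651) + n(-481, c(0))/f(-550) = 412154/((-18*(-651))) + (184 + 600*(-481)*(9 + 0))/(40 - 1*(-550)) = 412154/11718 + (184 + 600*(-481)*9)/(40 + 550) = 412154*(1/11718) + (184 - 2597400)/590 = 206077/5859 - 2597216*1/590 = 206077/5859 - 1298608/295 = -7547751557/1728405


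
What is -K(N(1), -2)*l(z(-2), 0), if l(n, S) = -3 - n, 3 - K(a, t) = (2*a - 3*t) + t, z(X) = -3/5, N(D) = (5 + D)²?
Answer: -876/5 ≈ -175.20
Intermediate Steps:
z(X) = -⅗ (z(X) = -3*⅕ = -⅗)
K(a, t) = 3 - 2*a + 2*t (K(a, t) = 3 - ((2*a - 3*t) + t) = 3 - ((-3*t + 2*a) + t) = 3 - (-2*t + 2*a) = 3 + (-2*a + 2*t) = 3 - 2*a + 2*t)
-K(N(1), -2)*l(z(-2), 0) = -(3 - 2*(5 + 1)² + 2*(-2))*(-3 - 1*(-⅗)) = -(3 - 2*6² - 4)*(-3 + ⅗) = -(3 - 2*36 - 4)*(-12)/5 = -(3 - 72 - 4)*(-12)/5 = -(-73)*(-12)/5 = -1*876/5 = -876/5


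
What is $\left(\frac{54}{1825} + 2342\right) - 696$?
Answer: $\frac{3004004}{1825} \approx 1646.0$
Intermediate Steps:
$\left(\frac{54}{1825} + 2342\right) - 696 = \frac{4274204}{1825} - 696 = \frac{3004004}{1825}$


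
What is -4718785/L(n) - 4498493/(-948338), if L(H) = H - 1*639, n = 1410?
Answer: -4471534791227/731168598 ≈ -6115.6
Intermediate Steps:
L(H) = -639 + H (L(H) = H - 639 = -639 + H)
-4718785/L(n) - 4498493/(-948338) = -4718785/(-639 + 1410) - 4498493/(-948338) = -4718785/771 - 4498493*(-1/948338) = -4718785*1/771 + 4498493/948338 = -4718785/771 + 4498493/948338 = -4471534791227/731168598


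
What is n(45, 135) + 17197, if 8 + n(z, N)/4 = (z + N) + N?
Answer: 18425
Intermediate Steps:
n(z, N) = -32 + 4*z + 8*N (n(z, N) = -32 + 4*((z + N) + N) = -32 + 4*((N + z) + N) = -32 + 4*(z + 2*N) = -32 + (4*z + 8*N) = -32 + 4*z + 8*N)
n(45, 135) + 17197 = (-32 + 4*45 + 8*135) + 17197 = (-32 + 180 + 1080) + 17197 = 1228 + 17197 = 18425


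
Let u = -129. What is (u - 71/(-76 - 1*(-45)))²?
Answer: 15429184/961 ≈ 16055.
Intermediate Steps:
(u - 71/(-76 - 1*(-45)))² = (-129 - 71/(-76 - 1*(-45)))² = (-129 - 71/(-76 + 45))² = (-129 - 71/(-31))² = (-129 - 71*(-1/31))² = (-129 + 71/31)² = (-3928/31)² = 15429184/961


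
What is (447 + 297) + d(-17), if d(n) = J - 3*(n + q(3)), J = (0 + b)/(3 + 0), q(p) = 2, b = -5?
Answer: 2362/3 ≈ 787.33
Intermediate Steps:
J = -5/3 (J = (0 - 5)/(3 + 0) = -5/3 ≈ -1.6667)
d(n) = -23/3 - 3*n (d(n) = -5/3 - 3*(n + 2) = -5/3 - 3*(2 + n) = -5/3 + (-6 - 3*n) = -23/3 - 3*n)
(447 + 297) + d(-17) = (447 + 297) + (-23/3 - 3*(-17)) = 744 + (-23/3 + 51) = 744 + 130/3 = 2362/3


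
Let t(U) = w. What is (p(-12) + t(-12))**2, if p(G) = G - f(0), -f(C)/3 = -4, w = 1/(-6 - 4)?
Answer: 58081/100 ≈ 580.81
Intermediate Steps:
w = -1/10 (w = 1/(-10) = -1/10 ≈ -0.10000)
f(C) = 12 (f(C) = -3*(-4) = 12)
t(U) = -1/10
p(G) = -12 + G (p(G) = G - 1*12 = G - 12 = -12 + G)
(p(-12) + t(-12))**2 = ((-12 - 12) - 1/10)**2 = (-24 - 1/10)**2 = (-241/10)**2 = 58081/100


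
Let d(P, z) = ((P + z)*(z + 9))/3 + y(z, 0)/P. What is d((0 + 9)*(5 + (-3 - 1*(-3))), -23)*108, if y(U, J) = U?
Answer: -55716/5 ≈ -11143.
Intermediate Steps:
d(P, z) = z/P + (9 + z)*(P + z)/3 (d(P, z) = ((P + z)*(z + 9))/3 + z/P = ((P + z)*(9 + z))*(1/3) + z/P = ((9 + z)*(P + z))*(1/3) + z/P = (9 + z)*(P + z)/3 + z/P = z/P + (9 + z)*(P + z)/3)
d((0 + 9)*(5 + (-3 - 1*(-3))), -23)*108 = ((-23 + ((0 + 9)*(5 + (-3 - 1*(-3))))*((-23)**2 + 9*((0 + 9)*(5 + (-3 - 1*(-3)))) + 9*(-23) + ((0 + 9)*(5 + (-3 - 1*(-3))))*(-23))/3)/(((0 + 9)*(5 + (-3 - 1*(-3))))))*108 = ((-23 + (9*(5 + (-3 + 3)))*(529 + 9*(9*(5 + (-3 + 3))) - 207 + (9*(5 + (-3 + 3)))*(-23))/3)/((9*(5 + (-3 + 3)))))*108 = ((-23 + (9*(5 + 0))*(529 + 9*(9*(5 + 0)) - 207 + (9*(5 + 0))*(-23))/3)/((9*(5 + 0))))*108 = ((-23 + (9*5)*(529 + 9*(9*5) - 207 + (9*5)*(-23))/3)/((9*5)))*108 = ((-23 + (1/3)*45*(529 + 9*45 - 207 + 45*(-23)))/45)*108 = ((-23 + (1/3)*45*(529 + 405 - 207 - 1035))/45)*108 = ((-23 + (1/3)*45*(-308))/45)*108 = ((-23 - 4620)/45)*108 = ((1/45)*(-4643))*108 = -4643/45*108 = -55716/5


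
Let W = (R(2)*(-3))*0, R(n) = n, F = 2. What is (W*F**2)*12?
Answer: 0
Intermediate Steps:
W = 0 (W = (2*(-3))*0 = -6*0 = 0)
(W*F**2)*12 = (0*2**2)*12 = (0*4)*12 = 0*12 = 0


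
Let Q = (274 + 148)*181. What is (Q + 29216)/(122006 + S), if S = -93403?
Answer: 105598/28603 ≈ 3.6918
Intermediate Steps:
Q = 76382 (Q = 422*181 = 76382)
(Q + 29216)/(122006 + S) = (76382 + 29216)/(122006 - 93403) = 105598/28603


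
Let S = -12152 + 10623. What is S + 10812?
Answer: 9283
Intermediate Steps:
S = -1529
S + 10812 = -1529 + 10812 = 9283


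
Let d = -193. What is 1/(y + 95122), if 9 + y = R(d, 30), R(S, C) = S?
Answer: 1/94920 ≈ 1.0535e-5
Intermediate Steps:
y = -202 (y = -9 - 193 = -202)
1/(y + 95122) = 1/(-202 + 95122) = 1/94920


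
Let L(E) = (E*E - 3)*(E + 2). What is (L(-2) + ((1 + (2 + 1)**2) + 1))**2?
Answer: 121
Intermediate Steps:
L(E) = (-3 + E**2)*(2 + E) (L(E) = (E**2 - 3)*(2 + E) = (-3 + E**2)*(2 + E))
(L(-2) + ((1 + (2 + 1)**2) + 1))**2 = ((-6 + (-2)**3 - 3*(-2) + 2*(-2)**2) + ((1 + (2 + 1)**2) + 1))**2 = ((-6 - 8 + 6 + 2*4) + ((1 + 3**2) + 1))**2 = ((-6 - 8 + 6 + 8) + ((1 + 9) + 1))**2 = (0 + (10 + 1))**2 = (0 + 11)**2 = 11**2 = 121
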